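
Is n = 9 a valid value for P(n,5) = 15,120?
Yes

P(9,5) = 9·8·7·6·5 = 15,120, which equals 15,120.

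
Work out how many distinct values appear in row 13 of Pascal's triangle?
7

Solution: Row 13 has entries C(13,0)..C(13,13); by symmetry C(13,k)=C(13,13-k), giving 7 distinct values.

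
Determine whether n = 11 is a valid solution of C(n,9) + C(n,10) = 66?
Yes

Solution: C(11,9) + C(11,10) = 55 + 11 = 66, which equals 66.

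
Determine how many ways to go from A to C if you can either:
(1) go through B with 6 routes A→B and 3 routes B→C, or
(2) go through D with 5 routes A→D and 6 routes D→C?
48

Route via B: 6×3=18. Route via D: 5×6=30. Total: 48.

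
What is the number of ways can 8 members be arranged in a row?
40,320

Working:
Arrangements of 8 distinct objects: 8! = 40,320.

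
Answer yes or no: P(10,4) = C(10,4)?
No

Solution: P(10,4) = 5,040 but C(10,4) = 210; they differ by a factor of 4! = 24, so the statement does not hold.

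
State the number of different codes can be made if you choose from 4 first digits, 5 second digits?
20
By the multiplication principle: 4 × 5 = 20.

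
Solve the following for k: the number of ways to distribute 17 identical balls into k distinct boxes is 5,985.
5

Explanation: Stars and bars: the count is C(17+k−1, k−1), increasing in k. k=3: C(19,2) = 171, k=4: C(20,3) = 1,140, k=5: C(21,4) = 5,985 ✓. So k = 5.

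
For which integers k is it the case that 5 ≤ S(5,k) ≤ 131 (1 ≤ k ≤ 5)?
S(5,1)=1; S(5,2)=15; S(5,3)=25; S(5,4)=10; S(5,5)=1. So valid k = 2, 3, 4.
Final answer: 2, 3, 4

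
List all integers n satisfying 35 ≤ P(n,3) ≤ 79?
P(4,3)=24; P(5,3)=60; P(6,3)=120. So valid n = 5.
Final answer: 5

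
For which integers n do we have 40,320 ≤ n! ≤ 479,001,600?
n! is strictly increasing; 8! = 40,320 and 12! = 479,001,600, so valid n = 8, 9, 10, 11, 12.

Answer: 8, 9, 10, 11, 12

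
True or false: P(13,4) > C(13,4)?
P(13,4) = 17,160 and C(13,4) = 715; P(n,r) = r! × C(n,r) so P > C whenever r ≥ 2.
Final answer: True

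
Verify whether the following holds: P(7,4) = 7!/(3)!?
True

Explanation: Permutation formula P(n,k) = n!/(n-k)!: 7!/3! = 5,040/6 = 840 = P(7,4). The statement holds.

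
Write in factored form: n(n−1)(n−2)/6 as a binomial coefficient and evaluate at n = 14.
C(n,3); C(14,3) = 364

n(n−1)(n−2)/6 = n!/(3!(n−3)!) = C(n,3). At n = 14: C(14,3) = 364.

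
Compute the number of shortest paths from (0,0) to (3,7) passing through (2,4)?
To (2,4): C(6,2)=15. From there: C(4,1)=4. Total: 60.

Answer: 60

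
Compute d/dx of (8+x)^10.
10(8+x)^9

Working:
Using the power rule: d/dx (8+x)^10 = 10(8+x)^{9}.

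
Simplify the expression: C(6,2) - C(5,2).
5
C(6,2) - C(5,2) = C(5,1) = 5.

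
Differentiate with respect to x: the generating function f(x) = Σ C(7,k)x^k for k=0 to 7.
Σ k·C(7,k)x^(k-1) for k=1 to 7

Term-by-term differentiation gives Σ k·C(7,k)x^{k-1} for k=1 to 7.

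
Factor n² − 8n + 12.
(n − 2)(n − 6)

Reasoning: Seek roots whose sum is 8 and product is 12: (2, 6). So n² − 8n + 12 = (n − 2)(n − 6).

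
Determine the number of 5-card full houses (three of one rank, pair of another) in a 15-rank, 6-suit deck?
63,000

Reasoning: Triple rank: 15. Triple suits: C(6,3)=20. Pair rank: 14. Pair suits: C(6,2)=15. Total: 63,000.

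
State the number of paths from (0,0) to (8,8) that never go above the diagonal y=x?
1,430

Reasoning: Counted by the Catalan number C_8: C_8 = C(16,8)/(8+1) = 12,870/9 = 1,430.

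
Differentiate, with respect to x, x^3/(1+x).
(3x^2(1+x) - x^3)/(1+x)²

Solution: Quotient rule: [3x^{2}(1+x) - x^3]/(1+x)².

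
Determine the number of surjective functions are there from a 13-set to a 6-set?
Onto functions = 6! × S(13,6)
First compute S(13,6) via recurrence:
Using the Stirling recurrence: S(n,k) = k·S(n-1,k) + S(n-1,k-1)
S(13,6) = 6·S(12,6) + S(12,5)
         = 6·1323652 + 1379400
         = 7941912 + 1379400
         = 9,321,312
Then: 720 × 9321312 = 6,711,344,640
Final answer: 6,711,344,640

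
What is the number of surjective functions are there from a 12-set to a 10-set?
6,187,104,000
Onto functions = 10! × S(12,10)
First compute S(12,10) via recurrence:
Using the Stirling recurrence: S(n,k) = k·S(n-1,k) + S(n-1,k-1)
S(12,10) = 10·S(11,10) + S(11,9)
         = 10·55 + 1155
         = 550 + 1155
         = 1,705
Then: 3628800 × 1705 = 6,187,104,000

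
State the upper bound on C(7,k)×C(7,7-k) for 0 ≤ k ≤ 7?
1,225

Working:
C(7,k)·C(7,7-k) = C(7,k)², maximised at the centre k = 3: C(7,3)² = 1,225.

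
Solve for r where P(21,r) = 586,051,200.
7
P(21,r) = 21·20·…·(21−r+1), a product of r factors. Multiplying down from 21: 21 = 21; 21·20 = 420; 21·20·19 = 7,980; 21·20·19·18 = 143,640; 21·20·19·18·17 = 2,441,880; 21·20·19·18·17·16 = 39,070,080; 21·20·19·18·17·16·15 = 586,051,200 ✓ (7 factors). So r = 7.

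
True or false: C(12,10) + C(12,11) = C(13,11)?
True

Explanation: Pascal's identity C(n,k) + C(n,k+1) = C(n+1,k+1): 66 + 12 = 78 = C(13,11).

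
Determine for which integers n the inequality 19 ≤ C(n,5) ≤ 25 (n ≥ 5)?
7

Solution: C(6,5)=6; C(7,5)=21; C(8,5)=56. So valid n = 7.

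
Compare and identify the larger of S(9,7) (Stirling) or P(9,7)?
P(9,7)
S(9,7) = 7·S(8,7) + S(8,6) = 7·28 + 266 = 462; P(9,7) = 181,440.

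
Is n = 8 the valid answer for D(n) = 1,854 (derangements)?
No

D(8) = (8-1)·[D(7) + D(6)] = 7·[1,854 + 265] = 14,833, which does not equal 1,854.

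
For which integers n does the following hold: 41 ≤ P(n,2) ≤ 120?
7, 8, 9, 10, 11

Reasoning: P(6,2)=30; P(7,2)=42; P(8,2)=56; P(9,2)=72; P(10,2)=90; P(11,2)=110; P(12,2)=132. So valid n = 7, 8, 9, 10, 11.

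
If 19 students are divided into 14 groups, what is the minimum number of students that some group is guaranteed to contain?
2

Explanation: Pigeonhole: ⌈19/14⌉ = 2.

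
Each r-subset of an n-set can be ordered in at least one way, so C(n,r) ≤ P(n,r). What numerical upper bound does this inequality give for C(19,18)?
121,645,100,408,832,000

Reasoning: P(19,18) = 19·18·17·16·15·14·13·12·11·10·9·8·7·6·5·4·3·2 = 121,645,100,408,832,000, so C(19,18) ≤ 121,645,100,408,832,000. (The bound is loose by a factor of 18! = 6,402,373,705,728,000: C(19,18) = 121,645,100,408,832,000/6,402,373,705,728,000 = 19.)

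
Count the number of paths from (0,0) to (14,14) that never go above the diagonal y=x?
2,674,440
Counted by the Catalan number C_14: C_14 = C(28,14)/(14+1) = 40,116,600/15 = 2,674,440.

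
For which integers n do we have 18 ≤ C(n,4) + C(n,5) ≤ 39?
6

C(5,4)+C(5,5)=6; C(6,4)+C(6,5)=21; C(7,4)+C(7,5)=56. So valid n = 6.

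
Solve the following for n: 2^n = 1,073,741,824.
1,073,741,824 = 1,024 × 1,024 × 1,024 = 2^10 × 2^10 × 2^10 = 2^30, so n = 30.
Final answer: 30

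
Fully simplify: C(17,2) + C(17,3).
By Pascal's identity: C(18,3) = 816.
Final answer: 816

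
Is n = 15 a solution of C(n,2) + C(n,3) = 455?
C(15,2) + C(15,3) = 105 + 455 = 560, which does not equal 455.
Final answer: No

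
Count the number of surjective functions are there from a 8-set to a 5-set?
126,000

Solution: Onto functions = 5! × S(8,5)
First compute S(8,5) via recurrence:
Using the Stirling recurrence: S(n,k) = k·S(n-1,k) + S(n-1,k-1)
S(8,5) = 5·S(7,5) + S(7,4)
         = 5·140 + 350
         = 700 + 350
         = 1,050
Then: 120 × 1050 = 126,000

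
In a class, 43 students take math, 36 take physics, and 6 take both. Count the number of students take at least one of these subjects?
73

|A∪B| = |A|+|B|-|A∩B| = 43+36-6 = 73.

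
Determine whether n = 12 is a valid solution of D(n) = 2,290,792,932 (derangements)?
D(12) = (12-1)·[D(11) + D(10)] = 11·[14,684,570 + 1,334,961] = 176,214,841, which does not equal 2,290,792,932.
Final answer: No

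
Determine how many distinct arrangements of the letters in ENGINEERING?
277,200

Explanation: Word has 11 letters (E=3, N=3, G=2, I=2, R=1). Arrangements: 11!/Π(k!) = 277,200.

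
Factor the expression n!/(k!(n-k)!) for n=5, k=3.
C(5,3) = 10

Explanation: This is the binomial coefficient C(5,3) = 10.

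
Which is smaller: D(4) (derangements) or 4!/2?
D(4)

D(4) = (4-1)·[D(3) + D(2)] = 3·[2 + 1] = 9; 4!/2 = 24/2 = 12.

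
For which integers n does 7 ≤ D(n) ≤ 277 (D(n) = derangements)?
4, 5, 6

Reasoning: Using D(n) = (n−1)[D(n−1) + D(n−2)] with D(1)=0, D(2)=1: D(3)=2; D(4)=9; D(5)=44; D(6)=265; D(7)=1,854. So valid n = 4, 5, 6.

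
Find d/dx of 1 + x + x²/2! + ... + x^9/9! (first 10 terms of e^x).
1 + x + x²/2! + ... + x^8/8!

Solution: Differentiating term by term gives the first 9 terms of e^x.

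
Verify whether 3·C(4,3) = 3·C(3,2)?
False

Reasoning: Absorption identity k·C(n,k) = n·C(n-1,k-1). LHS = 3·4 = 12; RHS = 3·3 = 9.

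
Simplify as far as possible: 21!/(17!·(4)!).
5,985

Reasoning: This is C(21,17) = 5,985.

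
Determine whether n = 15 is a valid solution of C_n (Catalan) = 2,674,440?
No

Solution: C_15 = C(30,15)/(15+1) = 155,117,520/16 = 9,694,845, which does not equal 2,674,440.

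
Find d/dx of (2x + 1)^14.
Chain rule: 14(2x+1)^{13} × 2 = 28(2x+1)^{13}.

Answer: 28(2x + 1)^13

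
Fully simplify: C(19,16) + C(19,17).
1,140

Solution: By Pascal's identity: C(20,17) = 1,140.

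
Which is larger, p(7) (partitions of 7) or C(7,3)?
C(7,3)
Pentagonal recurrence p(n) = p(n−1) + p(n−2) − p(n−5) − p(n−7) + …: p(7) = p(6) + p(5) − p(2) − p(0) = 11 + 7 − 2 − 1 = 15; C(7,3) = 35.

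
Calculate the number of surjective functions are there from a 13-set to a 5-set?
901,020,120
Onto functions = 5! × S(13,5)
First compute S(13,5) via recurrence:
Using the Stirling recurrence: S(n,k) = k·S(n-1,k) + S(n-1,k-1)
S(13,5) = 5·S(12,5) + S(12,4)
         = 5·1379400 + 611501
         = 6897000 + 611501
         = 7,508,501
Then: 120 × 7508501 = 901,020,120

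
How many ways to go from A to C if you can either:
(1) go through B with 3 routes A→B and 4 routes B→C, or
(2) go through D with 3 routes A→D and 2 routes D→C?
Route via B: 3×4=12. Route via D: 3×2=6. Total: 18.

Answer: 18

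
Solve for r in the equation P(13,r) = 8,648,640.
7

Solution: P(13,r) = 13·12·…·(13−r+1), a product of r factors. Multiplying down from 13: 13 = 13; 13·12 = 156; 13·12·11 = 1,716; 13·12·11·10 = 17,160; 13·12·11·10·9 = 154,440; 13·12·11·10·9·8 = 1,235,520; 13·12·11·10·9·8·7 = 8,648,640 ✓ (7 factors). So r = 7.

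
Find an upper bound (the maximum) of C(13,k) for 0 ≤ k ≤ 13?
1,716

Maximum at k = 6 or k = 7: C(13,6) = 1,716.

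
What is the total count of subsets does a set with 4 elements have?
16

Each element can be included or excluded: 2^4 = 16.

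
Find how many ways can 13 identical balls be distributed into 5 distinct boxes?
C(13+5-1, 5-1) = C(17, 4) = 2,380.
Final answer: 2,380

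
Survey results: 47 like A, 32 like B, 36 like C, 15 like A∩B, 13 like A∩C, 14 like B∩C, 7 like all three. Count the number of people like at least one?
80

Explanation: |A∪B∪C| = 47+32+36-15-13-14+7 = 80.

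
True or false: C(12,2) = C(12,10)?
True

Solution: C(12,2) = C(12,12-2) by the symmetry property; both equal 66.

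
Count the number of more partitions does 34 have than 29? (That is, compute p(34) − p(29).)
7,745

Working:
Pentagonal recurrence p(n) = p(n−1) + p(n−2) − p(n−5) − p(n−7) + …: p(34) = p(33) + p(32) − p(29) − p(27) + p(22) + p(19) − p(12) − p(8) = 10,143 + 8,349 − 4,565 − 3,010 + 1,002 + 490 − 77 − 22 = 12,310.
p(29) = p(28) + p(27) − p(24) − p(22) + p(17) + p(14) − p(7) − p(3) = 3,718 + 3,010 − 1,575 − 1,002 + 297 + 135 − 15 − 3 = 4,565.
Difference = 12,310 − 4,565 = 7,745.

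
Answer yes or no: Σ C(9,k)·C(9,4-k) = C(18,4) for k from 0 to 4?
Yes
Vandermonde's identity gives C(18,4) = 3,060; RHS C(18,4) = 3,060.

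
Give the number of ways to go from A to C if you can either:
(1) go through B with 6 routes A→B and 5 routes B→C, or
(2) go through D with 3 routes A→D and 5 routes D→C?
45

Route via B: 6×5=30. Route via D: 3×5=15. Total: 45.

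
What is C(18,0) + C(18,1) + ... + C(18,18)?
262,144
Sum of binomial coefficients = 2^18 = 262,144.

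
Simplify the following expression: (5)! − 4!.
96
(5)! − 4! = (5)·4! − 4! = (5−1)·4! = 4·4! = 96.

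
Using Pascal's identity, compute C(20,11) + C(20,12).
293,930

Reasoning: C(20,11) + C(20,12) = C(21,12) = 293,930.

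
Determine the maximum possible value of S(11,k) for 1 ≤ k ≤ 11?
246,730

Row S(11,k) for k = 1..11 (via S(n,k) = k·S(n−1,k) + S(n−1,k−1)): 1, 1,023, 28,501, 145,750, 246,730, 179,487, 63,987, 11,880, 1,155, 55, 1. The row is unimodal; maximum at k = 5: 246,730.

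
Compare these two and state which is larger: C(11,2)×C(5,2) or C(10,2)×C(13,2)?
C(10,2)×C(13,2)

Explanation: C(11,2)×C(5,2)=550, C(10,2)×C(13,2)=3,510.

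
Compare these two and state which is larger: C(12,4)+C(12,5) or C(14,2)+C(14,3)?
C(12,4)+C(12,5)

Explanation: First=1,287, Second=455.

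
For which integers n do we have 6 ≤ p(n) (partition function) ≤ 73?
5, 6, 7, 8, 9, 10, 11

Working:
Tabulating p(n) via p(n) = p(n−1) + p(n−2) − p(n−5) − p(n−7) + …: p(4)=5; p(5)=7; p(6)=11; p(7)=15; p(8)=22; p(9)=30; p(10)=42; p(11)=56; p(12)=77. So valid n = 5, 6, 7, 8, 9, 10, 11.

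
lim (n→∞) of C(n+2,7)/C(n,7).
1

Solution: Both numerator and denominator grow as n^7/7! for large n, so the ratio → 1.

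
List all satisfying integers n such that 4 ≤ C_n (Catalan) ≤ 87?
C_2=2; C_3=5; C_4=14; C_5=42; C_6=132. So valid n = 3, 4, 5.
Final answer: 3, 4, 5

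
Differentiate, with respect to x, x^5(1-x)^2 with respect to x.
5x^4(1-x)^2 - 2x^5(1-x)^1

Product rule: 5x^{4}(1-x)^{2} + x^5·(-2)(1-x)^{1}.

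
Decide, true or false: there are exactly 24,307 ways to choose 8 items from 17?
False

Solution: C(17,8) = 24,310 ≠ 24307.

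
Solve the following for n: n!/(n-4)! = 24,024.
n!/(n-4)! = n×(n-1)×(n-2)×(n-3), a product of 4 consecutive integers ≈ (n−1.5)^4. 24,024^(1/4) + 1.5 ≈ 13.9; check n = 14: 14×13×12×11 = 24,024 ✓. So n = 14.

Answer: 14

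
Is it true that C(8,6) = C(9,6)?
False

Explanation: LHS = C(8,6) = 28; RHS = C(9,6) = 84. 28 ≠ 84, so the statement does not hold.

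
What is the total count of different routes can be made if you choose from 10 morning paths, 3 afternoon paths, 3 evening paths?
90

By the multiplication principle: 10 × 3 × 3 = 90.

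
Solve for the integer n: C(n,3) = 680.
17

Solution: C(n,3) = n(n−1)(n−2)/3! is increasing in n, and n(n−1)(n−2) = 3!·680 = 4,080 ≈ (n−1)^3 gives n ≈ 17.0. Check: C(15,3) = 455, C(16,3) = 560, C(17,3) = 680 ✓. So n = 17.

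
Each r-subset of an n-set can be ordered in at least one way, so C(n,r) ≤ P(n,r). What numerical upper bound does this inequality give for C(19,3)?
5,814

Explanation: P(19,3) = 19·18·17 = 5,814, so C(19,3) ≤ 5,814. (The bound is loose by a factor of 3! = 6: C(19,3) = 5,814/6 = 969.)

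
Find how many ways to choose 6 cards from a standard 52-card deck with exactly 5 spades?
50,193

Working:
13 spades and 39 non-spades: C(13,5) × C(39,1) = 1287 × 39 = 50,193.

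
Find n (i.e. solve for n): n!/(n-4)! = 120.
5

Reasoning: n!/(n-4)! = n×(n-1)×(n-2)×(n-3), a product of 4 consecutive integers ≈ (n−1.5)^4. 120^(1/4) + 1.5 ≈ 4.8; check n = 5: 5×4×3×2 = 120 ✓. So n = 5.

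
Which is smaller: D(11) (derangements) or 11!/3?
11!/3

Solution: D(11) = (11-1)·[D(10) + D(9)] = 10·[1,334,961 + 133,496] = 14,684,570; 11!/3 = 39,916,800/3 = 13,305,600.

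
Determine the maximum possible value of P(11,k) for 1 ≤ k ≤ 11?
39,916,800

Working:
P(11,k) increases in k, so maximum at k = 11: 11! = 39,916,800.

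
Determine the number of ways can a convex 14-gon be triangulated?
208,012

Using the Catalan number formula: C_n = C(2n, n) / (n+1)
C_12 = C(24, 12) / (12+1)
     = 2704156 / 13
     = 208,012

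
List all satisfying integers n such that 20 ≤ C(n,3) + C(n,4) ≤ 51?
6

Explanation: C(5,3)+C(5,4)=15; C(6,3)+C(6,4)=35; C(7,3)+C(7,4)=70. So valid n = 6.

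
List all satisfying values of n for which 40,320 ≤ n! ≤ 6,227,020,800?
8, 9, 10, 11, 12, 13

Working:
n! is strictly increasing; 8! = 40,320 and 13! = 6,227,020,800, so valid n = 8, 9, 10, 11, 12, 13.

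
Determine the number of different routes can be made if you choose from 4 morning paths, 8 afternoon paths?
32

Working:
By the multiplication principle: 4 × 8 = 32.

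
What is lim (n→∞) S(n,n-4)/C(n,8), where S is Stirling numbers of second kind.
105

Explanation: The leading term of S(n,n-4) as a polynomial in n is (7)!!·C(n,8), so the ratio → (7)!! = 105.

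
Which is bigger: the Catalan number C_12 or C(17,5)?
C_12

C_12 = C(24,12)/(12+1) = 2,704,156/13 = 208,012; C(17,5) = 6,188.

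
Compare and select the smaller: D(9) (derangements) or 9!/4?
9!/4
D(9) = (9-1)·[D(8) + D(7)] = 8·[14,833 + 1,854] = 133,496; 9!/4 = 362,880/4 = 90,720.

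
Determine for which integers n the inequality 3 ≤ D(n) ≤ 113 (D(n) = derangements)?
4, 5

Solution: Using D(n) = (n−1)[D(n−1) + D(n−2)] with D(1)=0, D(2)=1: D(3)=2; D(4)=9; D(5)=44; D(6)=265. So valid n = 4, 5.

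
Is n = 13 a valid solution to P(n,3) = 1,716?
Yes
P(13,3) = 13·12·11 = 1,716, which equals 1,716.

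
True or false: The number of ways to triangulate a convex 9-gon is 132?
False
Triangulations of a convex 9-gon are counted by the Catalan number C_7: C_7 = C(14,7)/(7+1) = 3,432/8 = 429.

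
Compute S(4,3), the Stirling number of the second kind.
Using the Stirling recurrence: S(n,k) = k·S(n-1,k) + S(n-1,k-1)
S(4,3) = 3·S(3,3) + S(3,2)
         = 3·1 + 3
         = 3 + 3
         = 6
Final answer: 6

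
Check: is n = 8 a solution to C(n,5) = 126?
C(8,5) = 8·7·6·5·4/5! = 6,720/120 = 56, which does not equal 126.

Answer: No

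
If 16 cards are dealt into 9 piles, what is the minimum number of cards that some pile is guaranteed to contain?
2

Pigeonhole: ⌈16/9⌉ = 2.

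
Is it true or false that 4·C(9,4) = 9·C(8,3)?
Absorption identity k·C(n,k) = n·C(n-1,k-1). LHS = 4·126 = 504; RHS = 9·56 = 504.
Final answer: True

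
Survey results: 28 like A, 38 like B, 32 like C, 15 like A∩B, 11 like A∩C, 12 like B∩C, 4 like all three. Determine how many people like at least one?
64

Solution: |A∪B∪C| = 28+38+32-15-11-12+4 = 64.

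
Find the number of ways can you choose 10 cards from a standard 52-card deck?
15,820,024,220

C(52,10) = 15,820,024,220.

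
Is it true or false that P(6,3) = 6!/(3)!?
Permutation formula P(n,k) = n!/(n-k)!: 6!/3! = 720/6 = 120 = P(6,3). The statement holds.
Final answer: True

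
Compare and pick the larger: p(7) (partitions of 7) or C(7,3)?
C(7,3)

Solution: Pentagonal recurrence p(n) = p(n−1) + p(n−2) − p(n−5) − p(n−7) + …: p(7) = p(6) + p(5) − p(2) − p(0) = 11 + 7 − 2 − 1 = 15; C(7,3) = 35.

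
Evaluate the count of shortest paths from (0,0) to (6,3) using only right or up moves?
84

Solution: Choose 6 rights from 9 moves: C(9,6) = 84.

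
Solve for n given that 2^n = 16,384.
14

Solution: 16,384 = 1,024 × 16 = 2^10 × 2^4 = 2^14, so n = 14.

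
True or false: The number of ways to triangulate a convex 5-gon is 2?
False

Solution: Triangulations of a convex 5-gon are counted by the Catalan number C_3: C_3 = C(6,3)/(3+1) = 20/4 = 5.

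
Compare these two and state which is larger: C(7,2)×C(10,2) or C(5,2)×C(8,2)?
C(7,2)×C(10,2)=945, C(5,2)×C(8,2)=280.

Answer: C(7,2)×C(10,2)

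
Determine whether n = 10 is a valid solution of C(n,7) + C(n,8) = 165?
Yes
C(10,7) + C(10,8) = 120 + 45 = 165, which equals 165.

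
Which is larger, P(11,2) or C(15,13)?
P(11,2)

Solution: P(11,2)=110, C(15,13)=105.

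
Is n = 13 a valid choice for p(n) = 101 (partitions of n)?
Pentagonal recurrence p(n) = p(n−1) + p(n−2) − p(n−5) − p(n−7) + …: p(13) = p(12) + p(11) − p(8) − p(6) + p(1) = 77 + 56 − 22 − 11 + 1 = 101, which equals 101.
Final answer: Yes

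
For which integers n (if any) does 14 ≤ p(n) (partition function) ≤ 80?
7, 8, 9, 10, 11, 12
Tabulating p(n) via p(n) = p(n−1) + p(n−2) − p(n−5) − p(n−7) + …: p(6)=11; p(7)=15; p(8)=22; p(9)=30; p(10)=42; p(11)=56; p(12)=77; p(13)=101. So valid n = 7, 8, 9, 10, 11, 12.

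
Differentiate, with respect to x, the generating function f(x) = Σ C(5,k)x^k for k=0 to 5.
Term-by-term differentiation gives Σ k·C(5,k)x^{k-1} for k=1 to 5.

Answer: Σ k·C(5,k)x^(k-1) for k=1 to 5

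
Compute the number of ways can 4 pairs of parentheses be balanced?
14

Explanation: Using the Catalan number formula: C_n = C(2n, n) / (n+1)
C_4 = C(8, 4) / (4+1)
     = 70 / 5
     = 14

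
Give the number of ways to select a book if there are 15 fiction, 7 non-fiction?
22

Working:
By the addition principle: 15 + 7 = 22.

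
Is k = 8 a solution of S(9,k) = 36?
Yes

Working:
S(9,8) = 8·S(8,8) + S(8,7) = 8·1 + 28 = 36, which equals 36.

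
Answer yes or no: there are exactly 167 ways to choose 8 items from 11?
No
C(11,8) = 165 ≠ 167.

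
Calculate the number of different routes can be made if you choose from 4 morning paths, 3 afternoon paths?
12

By the multiplication principle: 4 × 3 = 12.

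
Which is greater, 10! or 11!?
11!
10!=3,628,800, 11!=39,916,800. 11! > 10!.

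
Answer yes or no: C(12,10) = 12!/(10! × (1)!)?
No
The correct denominator is 10!×2!, giving C(12,10) = 66; the stated RHS is 12!/(10!×1!) = 132 ≠ 66, so the statement does not hold.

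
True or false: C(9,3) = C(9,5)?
C(9,3) = 84 but C(9,5) = 126; symmetry gives C(9,3) = C(9,6), not C(9,5).

Answer: False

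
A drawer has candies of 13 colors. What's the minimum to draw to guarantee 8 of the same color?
92

Solution: Worst case: 7 of each = 91. One more: 92.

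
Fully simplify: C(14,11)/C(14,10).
C(n,k+1)/C(n,k) = (n−k)/(k+1). Here (14−10)/(10+1) = 4/11 = 4/11.

Answer: 4/11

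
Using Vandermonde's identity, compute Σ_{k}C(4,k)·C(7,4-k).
= C(4+7,4) = C(11,4) = 330.

Answer: 330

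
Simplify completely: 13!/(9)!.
17,160

Explanation: This equals 13×12×...×10 = 17,160.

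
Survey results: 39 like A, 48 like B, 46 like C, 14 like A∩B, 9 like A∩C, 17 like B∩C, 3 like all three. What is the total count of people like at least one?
96

|A∪B∪C| = 39+48+46-14-9-17+3 = 96.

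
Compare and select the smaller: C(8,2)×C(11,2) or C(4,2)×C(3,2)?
C(4,2)×C(3,2)

Explanation: C(8,2)×C(11,2)=1,540, C(4,2)×C(3,2)=18.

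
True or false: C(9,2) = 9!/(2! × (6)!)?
The correct denominator is 2!×7!, giving C(9,2) = 36; the stated RHS is 9!/(2!×6!) = 252 ≠ 36, so the statement does not hold.
Final answer: False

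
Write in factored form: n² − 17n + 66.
(n − 6)(n − 11)
Seek roots whose sum is 17 and product is 66: (6, 11). So n² − 17n + 66 = (n − 6)(n − 11).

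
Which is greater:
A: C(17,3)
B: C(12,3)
A

Explanation: A=C(17,3)=680, B=C(12,3)=220.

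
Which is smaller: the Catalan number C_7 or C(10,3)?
C(10,3)

Solution: C_7 = C(14,7)/(7+1) = 3,432/8 = 429; C(10,3) = 120.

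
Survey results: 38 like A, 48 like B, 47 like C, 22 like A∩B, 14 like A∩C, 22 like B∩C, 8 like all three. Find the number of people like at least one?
83

Explanation: |A∪B∪C| = 38+48+47-22-14-22+8 = 83.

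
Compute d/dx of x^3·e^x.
Product rule: d/dx[x^3]·e^x + x^3·d/dx[e^x] = 3x^{2}e^x + x^3e^x.
Final answer: (3x^2 + x^3)e^x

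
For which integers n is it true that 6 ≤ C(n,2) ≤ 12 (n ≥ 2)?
4, 5

Explanation: C(3,2)=3; C(4,2)=6; C(5,2)=10; C(6,2)=15. So valid n = 4, 5.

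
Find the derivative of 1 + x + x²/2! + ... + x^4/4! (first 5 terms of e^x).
1 + x + x²/2! + ... + x^3/3!

Explanation: Differentiating term by term gives the first 4 terms of e^x.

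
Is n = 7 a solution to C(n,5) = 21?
Yes

Working:
C(7,5) = 7·6·5·4·3/5! = 2,520/120 = 21, which equals 21.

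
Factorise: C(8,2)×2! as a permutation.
P(8,2)

Working:
C(8,2)×2! = [8!/(2!(6)!)]×2! = 8!/(6)! = P(8,2) = 56.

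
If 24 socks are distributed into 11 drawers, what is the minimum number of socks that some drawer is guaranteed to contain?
3

Working:
Pigeonhole: ⌈24/11⌉ = 3.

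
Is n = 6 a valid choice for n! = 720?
Yes

6! = 6·5! = 6·120 = 720, which equals 720.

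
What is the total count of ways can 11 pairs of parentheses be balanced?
58,786

Working:
Using the Catalan number formula: C_n = C(2n, n) / (n+1)
C_11 = C(22, 11) / (11+1)
     = 705432 / 12
     = 58,786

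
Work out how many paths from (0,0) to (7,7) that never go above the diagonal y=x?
Counted by the Catalan number C_7: C_7 = C(14,7)/(7+1) = 3,432/8 = 429.
Final answer: 429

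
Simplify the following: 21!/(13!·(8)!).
This is C(21,13) = 203,490.

Answer: 203,490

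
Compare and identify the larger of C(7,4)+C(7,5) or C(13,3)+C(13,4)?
C(13,3)+C(13,4)

Explanation: First=56, Second=1,001.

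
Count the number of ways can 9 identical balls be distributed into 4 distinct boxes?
220

C(9+4-1, 4-1) = C(12, 3) = 220.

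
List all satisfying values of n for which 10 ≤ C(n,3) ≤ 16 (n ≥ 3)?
5

Solution: C(4,3)=4; C(5,3)=10; C(6,3)=20. So valid n = 5.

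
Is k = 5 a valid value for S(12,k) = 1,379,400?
Yes

Solution: S(12,5) = 5·S(11,5) + S(11,4) = 5·246,730 + 145,750 = 1,379,400, which equals 1,379,400.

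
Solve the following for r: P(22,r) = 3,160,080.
5

Solution: P(22,r) = 22·21·…·(22−r+1), a product of r factors. Multiplying down from 22: 22 = 22; 22·21 = 462; 22·21·20 = 9,240; 22·21·20·19 = 175,560; 22·21·20·19·18 = 3,160,080 ✓ (5 factors). So r = 5.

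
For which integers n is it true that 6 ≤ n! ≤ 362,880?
3, 4, 5, 6, 7, 8, 9

Reasoning: n! is strictly increasing; 3! = 6 and 9! = 362,880, so valid n = 3, 4, 5, 6, 7, 8, 9.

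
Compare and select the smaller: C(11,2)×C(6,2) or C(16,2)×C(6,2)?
C(11,2)×C(6,2)

Working:
C(11,2)×C(6,2)=825, C(16,2)×C(6,2)=1,800.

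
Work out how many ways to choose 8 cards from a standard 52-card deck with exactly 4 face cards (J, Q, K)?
45,238,050

Working:
12 face cards and 40 non-face cards: C(12,4) × C(40,4) = 495 × 91,390 = 45,238,050.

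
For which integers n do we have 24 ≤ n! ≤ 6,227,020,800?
4, 5, 6, 7, 8, 9, 10, 11, 12, 13

n! is strictly increasing; 4! = 24 and 13! = 6,227,020,800, so valid n = 4, 5, 6, 7, 8, 9, 10, 11, 12, 13.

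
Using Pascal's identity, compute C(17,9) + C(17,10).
43,758

Working:
C(17,9) + C(17,10) = C(18,10) = 43,758.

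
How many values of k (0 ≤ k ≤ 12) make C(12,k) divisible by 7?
1

Checking C(12,k) mod 7 for k = 0..12: divisible at k = 6. That's 1 values.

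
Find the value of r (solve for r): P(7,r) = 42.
2

Working:
P(7,r) = 7·6·…·(7−r+1), a product of r factors. Multiplying down from 7: 7 = 7; 7·6 = 42 ✓ (2 factors). So r = 2.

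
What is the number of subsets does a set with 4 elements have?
Each element can be included or excluded: 2^4 = 16.

Answer: 16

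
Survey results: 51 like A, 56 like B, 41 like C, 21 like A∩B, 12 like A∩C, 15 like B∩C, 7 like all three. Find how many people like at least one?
|A∪B∪C| = 51+56+41-21-12-15+7 = 107.
Final answer: 107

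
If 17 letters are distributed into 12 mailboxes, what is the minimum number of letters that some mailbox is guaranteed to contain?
Pigeonhole: ⌈17/12⌉ = 2.

Answer: 2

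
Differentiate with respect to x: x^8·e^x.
Product rule: d/dx[x^8]·e^x + x^8·d/dx[e^x] = 8x^{7}e^x + x^8e^x.

Answer: (8x^7 + x^8)e^x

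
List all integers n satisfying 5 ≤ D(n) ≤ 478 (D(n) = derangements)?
4, 5, 6

Using D(n) = (n−1)[D(n−1) + D(n−2)] with D(1)=0, D(2)=1: D(3)=2; D(4)=9; D(5)=44; D(6)=265; D(7)=1,854. So valid n = 4, 5, 6.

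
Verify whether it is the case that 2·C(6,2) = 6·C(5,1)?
True

Solution: Absorption identity k·C(n,k) = n·C(n-1,k-1). LHS = 2·15 = 30; RHS = 6·5 = 30.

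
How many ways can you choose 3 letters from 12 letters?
220

Solution: C(12,3) = 12! / (3! × (12-3)!)
         = 12! / (3! × 9!)
         = 220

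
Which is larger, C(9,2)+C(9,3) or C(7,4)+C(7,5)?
First=120, Second=56.
Final answer: C(9,2)+C(9,3)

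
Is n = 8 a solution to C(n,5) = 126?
No
C(8,5) = 8·7·6·5·4/5! = 6,720/120 = 56, which does not equal 126.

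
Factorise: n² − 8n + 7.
(n − 1)(n − 7)

Working:
Seek roots whose sum is 8 and product is 7: (1, 7). So n² − 8n + 7 = (n − 1)(n − 7).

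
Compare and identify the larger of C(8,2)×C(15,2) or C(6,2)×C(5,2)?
C(8,2)×C(15,2)

Reasoning: C(8,2)×C(15,2)=2,940, C(6,2)×C(5,2)=150.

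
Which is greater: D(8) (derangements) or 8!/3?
D(8) = (8-1)·[D(7) + D(6)] = 7·[1,854 + 265] = 14,833; 8!/3 = 40,320/3 = 13,440.
Final answer: D(8)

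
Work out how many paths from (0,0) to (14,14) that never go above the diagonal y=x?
2,674,440
Counted by the Catalan number C_14: C_14 = C(28,14)/(14+1) = 40,116,600/15 = 2,674,440.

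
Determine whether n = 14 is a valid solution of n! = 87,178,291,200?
Yes

Explanation: 14! = 14·13! = 14·6,227,020,800 = 87,178,291,200, which equals 87,178,291,200.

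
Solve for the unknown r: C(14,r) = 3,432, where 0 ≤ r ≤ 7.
C(14,r) is increasing for 0 ≤ r ≤ 7. Stepping up (C(14,r+1) = C(14,r)·(14−r)/(r+1)): C(14,1) = 14, C(14,2) = 91, C(14,3) = 364, C(14,4) = 1,001, C(14,5) = 2,002, C(14,6) = 3,003, C(14,7) = 3,432 ✓. So r = 7.

Answer: 7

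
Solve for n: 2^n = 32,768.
15

Reasoning: 32,768 = 1,024 × 32 = 2^10 × 2^5 = 2^15, so n = 15.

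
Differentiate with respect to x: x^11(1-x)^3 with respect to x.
Product rule: 11x^{10}(1-x)^{3} + x^11·(-3)(1-x)^{2}.
Final answer: 11x^10(1-x)^3 - 3x^11(1-x)^2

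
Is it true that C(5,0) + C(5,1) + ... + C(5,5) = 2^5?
True
Binomial theorem with x = y = 1: Σ C(5,i) = (1+1)^5 = 2^5 = 32. The statement holds.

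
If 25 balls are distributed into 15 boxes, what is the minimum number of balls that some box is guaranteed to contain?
2

Pigeonhole: ⌈25/15⌉ = 2.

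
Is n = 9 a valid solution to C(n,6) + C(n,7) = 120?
Yes

Working:
C(9,6) + C(9,7) = 84 + 36 = 120, which equals 120.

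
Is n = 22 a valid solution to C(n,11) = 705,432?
C(22,11) = 22·21·20·19·18·17·16·15·14·13·12/11! = 28,158,588,057,600/39,916,800 = 705,432, which equals 705,432.

Answer: Yes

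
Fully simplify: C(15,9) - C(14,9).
C(15,9) - C(14,9) = C(14,8) = 3,003.
Final answer: 3,003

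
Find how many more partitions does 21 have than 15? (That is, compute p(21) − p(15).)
Pentagonal recurrence p(n) = p(n−1) + p(n−2) − p(n−5) − p(n−7) + …: p(21) = p(20) + p(19) − p(16) − p(14) + p(9) + p(6) = 627 + 490 − 231 − 135 + 30 + 11 = 792.
p(15) = p(14) + p(13) − p(10) − p(8) + p(3) + p(0) = 135 + 101 − 42 − 22 + 3 + 1 = 176.
Difference = 792 − 176 = 616.

Answer: 616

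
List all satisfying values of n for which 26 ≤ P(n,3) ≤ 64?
5

Working:
P(4,3)=24; P(5,3)=60; P(6,3)=120. So valid n = 5.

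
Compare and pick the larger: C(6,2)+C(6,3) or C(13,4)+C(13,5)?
C(13,4)+C(13,5)

Explanation: First=35, Second=2,002.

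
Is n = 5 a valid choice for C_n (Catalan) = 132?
No

C_5 = C(10,5)/(5+1) = 252/6 = 42, which does not equal 132.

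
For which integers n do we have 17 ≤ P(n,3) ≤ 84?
P(3,3)=6; P(4,3)=24; P(5,3)=60; P(6,3)=120. So valid n = 4, 5.
Final answer: 4, 5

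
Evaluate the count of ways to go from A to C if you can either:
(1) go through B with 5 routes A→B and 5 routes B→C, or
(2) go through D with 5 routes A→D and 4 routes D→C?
45
Route via B: 5×5=25. Route via D: 5×4=20. Total: 45.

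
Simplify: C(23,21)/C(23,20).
1/7

Explanation: C(n,k+1)/C(n,k) = (n−k)/(k+1). Here (23−20)/(20+1) = 3/21 = 1/7.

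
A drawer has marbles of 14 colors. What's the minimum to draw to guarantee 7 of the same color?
85

Solution: Worst case: 6 of each = 84. One more: 85.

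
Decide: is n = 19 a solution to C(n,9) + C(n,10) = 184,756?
Yes

Working:
C(19,9) + C(19,10) = 92,378 + 92,378 = 184,756, which equals 184,756.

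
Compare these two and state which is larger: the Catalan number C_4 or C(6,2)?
C(6,2)

Working:
C_4 = C(8,4)/(4+1) = 70/5 = 14; C(6,2) = 15.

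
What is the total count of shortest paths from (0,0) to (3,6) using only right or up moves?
84

Choose 3 rights from 9 moves: C(9,3) = 84.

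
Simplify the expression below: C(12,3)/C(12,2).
10/3

Solution: C(n,k+1)/C(n,k) = (n−k)/(k+1). Here (12−2)/(2+1) = 10/3 = 10/3.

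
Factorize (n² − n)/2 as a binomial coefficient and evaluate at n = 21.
C(n,2); C(21,2) = 210

Explanation: (n² − n)/2 = n(n−1)/2 = C(n,2). At n = 21: C(21,2) = 210.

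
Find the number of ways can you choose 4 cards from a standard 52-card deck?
270,725

Working:
C(52,4) = 270,725.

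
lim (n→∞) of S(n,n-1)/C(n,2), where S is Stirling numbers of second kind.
S(n,n-1) = C(n,2), so the limit is 1.
Final answer: 1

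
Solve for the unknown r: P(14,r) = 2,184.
3

Explanation: P(14,r) = 14·13·…·(14−r+1), a product of r factors. Multiplying down from 14: 14 = 14; 14·13 = 182; 14·13·12 = 2,184 ✓ (3 factors). So r = 3.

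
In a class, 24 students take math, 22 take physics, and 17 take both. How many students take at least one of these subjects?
29

|A∪B| = |A|+|B|-|A∩B| = 24+22-17 = 29.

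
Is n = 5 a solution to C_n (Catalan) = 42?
Yes

C_5 = C(10,5)/(5+1) = 252/6 = 42, which equals 42.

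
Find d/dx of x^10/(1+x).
Quotient rule: [10x^{9}(1+x) - x^10]/(1+x)².
Final answer: (10x^9(1+x) - x^10)/(1+x)²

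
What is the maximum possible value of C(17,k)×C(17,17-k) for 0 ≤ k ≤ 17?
590,976,100

C(17,k)·C(17,17-k) = C(17,k)², maximised at the centre k = 8: C(17,8)² = 590,976,100.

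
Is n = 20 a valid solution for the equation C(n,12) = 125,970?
Yes

Working:
C(20,12) = 20·19·18·17·16·15·14·13·12·11·10·9/12! = 60,339,831,552,000/479,001,600 = 125,970, which equals 125,970.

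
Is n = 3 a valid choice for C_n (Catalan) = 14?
No

Reasoning: C_3 = C(6,3)/(3+1) = 20/4 = 5, which does not equal 14.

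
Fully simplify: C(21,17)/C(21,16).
5/17
C(n,k+1)/C(n,k) = (n−k)/(k+1). Here (21−16)/(16+1) = 5/17 = 5/17.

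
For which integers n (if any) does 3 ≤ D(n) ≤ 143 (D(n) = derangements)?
4, 5

Solution: Using D(n) = (n−1)[D(n−1) + D(n−2)] with D(1)=0, D(2)=1: D(3)=2; D(4)=9; D(5)=44; D(6)=265. So valid n = 4, 5.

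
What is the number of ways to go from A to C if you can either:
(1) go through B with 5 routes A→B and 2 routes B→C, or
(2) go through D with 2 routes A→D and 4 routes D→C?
18

Working:
Route via B: 5×2=10. Route via D: 2×4=8. Total: 18.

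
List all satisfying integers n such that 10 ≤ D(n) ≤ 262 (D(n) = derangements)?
5

Using D(n) = (n−1)[D(n−1) + D(n−2)] with D(1)=0, D(2)=1: D(4)=9; D(5)=44; D(6)=265. So valid n = 5.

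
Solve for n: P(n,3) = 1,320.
12

Working:
P(n,3) = n(n−1)(n−2) is increasing in n; n(n−1)(n−2) ≈ (n−1)^3 = 1,320 gives n ≈ 12.0. Check: P(10,3) = 720, P(11,3) = 990, P(12,3) = 1,320 ✓. So n = 12.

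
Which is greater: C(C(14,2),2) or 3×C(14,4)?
C(C(14,2),2)

Solution: C(C(14,2),2)=4,095, 3×C(14,4)=3,003.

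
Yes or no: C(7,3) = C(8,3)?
No

LHS = C(7,3) = 35; RHS = C(8,3) = 56. 35 ≠ 56, so the statement does not hold.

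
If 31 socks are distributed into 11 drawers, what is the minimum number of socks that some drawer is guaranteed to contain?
3

Reasoning: Pigeonhole: ⌈31/11⌉ = 3.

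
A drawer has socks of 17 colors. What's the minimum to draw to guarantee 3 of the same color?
35
Worst case: 2 of each = 34. One more: 35.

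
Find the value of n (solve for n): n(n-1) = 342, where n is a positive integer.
n² − n − 342 = 0, so n = (1 ± √(1 + 4·342))/2 = (1 ± √1,369)/2 = (1 ± 37)/2, i.e. n = 19 or n = -18. Taking the positive root, n = 19 (check: 19×18 = 342).

Answer: 19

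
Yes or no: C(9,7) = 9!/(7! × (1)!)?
No

Reasoning: The correct denominator is 7!×2!, giving C(9,7) = 36; the stated RHS is 9!/(7!×1!) = 72 ≠ 36, so the statement does not hold.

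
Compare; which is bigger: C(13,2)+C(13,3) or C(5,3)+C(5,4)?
First=364, Second=15.
Final answer: C(13,2)+C(13,3)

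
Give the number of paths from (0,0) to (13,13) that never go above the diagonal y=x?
742,900

Reasoning: Counted by the Catalan number C_13: C_13 = C(26,13)/(13+1) = 10,400,600/14 = 742,900.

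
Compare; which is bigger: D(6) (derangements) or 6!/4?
D(6)
D(6) = (6-1)·[D(5) + D(4)] = 5·[44 + 9] = 265; 6!/4 = 720/4 = 180.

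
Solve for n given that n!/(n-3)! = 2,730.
n!/(n-3)! = n×(n-1)×(n-2), a product of 3 consecutive integers ≈ (n−1)^3. 2,730^(1/3) + 1 ≈ 15.0; check n = 15: 15×14×13 = 2,730 ✓. So n = 15.

Answer: 15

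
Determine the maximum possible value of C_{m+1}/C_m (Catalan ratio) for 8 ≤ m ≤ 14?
29/8

Working:
C_{m+1}/C_m = 2(2m+1)/(m+2), which increases with m. Maximum at m = 14: 2·29/16 = 29/8.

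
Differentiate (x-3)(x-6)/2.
(2x - 9)/2

Reasoning: d/dx[(x-3)(x-6)] = (x-6) + (x-3) = 2x - 9. Dividing by 2 gives (2x - 9)/2.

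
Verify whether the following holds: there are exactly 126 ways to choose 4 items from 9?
True

Reasoning: C(9,4) = 126.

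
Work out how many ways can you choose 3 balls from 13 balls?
286
C(13,3) = 13! / (3! × (13-3)!)
         = 13! / (3! × 10!)
         = 286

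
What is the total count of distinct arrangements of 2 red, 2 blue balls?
Multinomial: 4!/(2! × 2!) = 6.
Final answer: 6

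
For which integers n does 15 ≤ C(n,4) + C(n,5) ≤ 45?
6

Reasoning: C(5,4)+C(5,5)=6; C(6,4)+C(6,5)=21; C(7,4)+C(7,5)=56. So valid n = 6.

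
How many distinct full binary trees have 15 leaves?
2,674,440

Working:
Using the Catalan number formula: C_n = C(2n, n) / (n+1)
C_14 = C(28, 14) / (14+1)
     = 40116600 / 15
     = 2,674,440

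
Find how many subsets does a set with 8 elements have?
256

Solution: Each element can be included or excluded: 2^8 = 256.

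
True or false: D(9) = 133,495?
False
Derangements of 9 elements: D(9) = (9-1)·[D(8) + D(7)] = 8·[14,833 + 1,854] = 133,496.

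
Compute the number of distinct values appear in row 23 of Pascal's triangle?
Row 23 has entries C(23,0)..C(23,23); by symmetry C(23,k)=C(23,23-k), giving 12 distinct values.

Answer: 12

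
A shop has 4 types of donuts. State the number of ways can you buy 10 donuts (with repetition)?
286

Explanation: Stars and bars: C(10+4-1, 10) = C(13, 10) = 286.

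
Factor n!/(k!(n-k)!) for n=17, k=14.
C(17,14) = 680

Explanation: This is the binomial coefficient C(17,14) = 680.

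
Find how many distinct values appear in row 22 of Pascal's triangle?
12

Working:
Row 22 has entries C(22,0)..C(22,22); by symmetry C(22,k)=C(22,22-k), giving 12 distinct values.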